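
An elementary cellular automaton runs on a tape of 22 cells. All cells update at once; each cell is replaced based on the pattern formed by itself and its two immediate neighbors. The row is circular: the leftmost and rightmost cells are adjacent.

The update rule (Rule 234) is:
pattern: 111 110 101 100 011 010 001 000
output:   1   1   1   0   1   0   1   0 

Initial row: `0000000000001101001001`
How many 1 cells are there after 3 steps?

0000000000011110010010
0000000000111110100100
0000000001111111001000
count of 1: 8

8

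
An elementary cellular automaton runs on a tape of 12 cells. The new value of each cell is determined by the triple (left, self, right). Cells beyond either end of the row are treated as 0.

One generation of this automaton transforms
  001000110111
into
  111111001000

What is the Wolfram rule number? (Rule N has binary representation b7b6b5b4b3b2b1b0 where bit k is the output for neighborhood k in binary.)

position 10: 111 → 0  (bit 7 = 0)
position 7: 110 → 0  (bit 6 = 0)
position 8: 101 → 1  (bit 5 = 1)
position 3: 100 → 1  (bit 4 = 1)
position 6: 011 → 0  (bit 3 = 0)
position 2: 010 → 1  (bit 2 = 1)
position 1: 001 → 1  (bit 1 = 1)
position 0: 000 → 1  (bit 0 = 1)
bits b7..b0 = 00110111 = 55

55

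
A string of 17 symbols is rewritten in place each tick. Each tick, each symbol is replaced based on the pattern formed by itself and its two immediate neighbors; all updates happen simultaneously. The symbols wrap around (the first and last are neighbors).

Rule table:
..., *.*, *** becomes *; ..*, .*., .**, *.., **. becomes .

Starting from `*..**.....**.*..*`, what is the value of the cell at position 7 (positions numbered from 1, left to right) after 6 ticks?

......***...*....
*****..*..*...***
****........*..**
***..******.....*
**....****..***..
...**..**....*...
position 7 holds .

.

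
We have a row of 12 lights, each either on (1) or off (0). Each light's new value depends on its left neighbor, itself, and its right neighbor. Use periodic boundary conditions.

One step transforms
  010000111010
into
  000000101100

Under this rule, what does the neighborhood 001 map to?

0

At position 0 the neighborhood is 001; the next row has 0 there.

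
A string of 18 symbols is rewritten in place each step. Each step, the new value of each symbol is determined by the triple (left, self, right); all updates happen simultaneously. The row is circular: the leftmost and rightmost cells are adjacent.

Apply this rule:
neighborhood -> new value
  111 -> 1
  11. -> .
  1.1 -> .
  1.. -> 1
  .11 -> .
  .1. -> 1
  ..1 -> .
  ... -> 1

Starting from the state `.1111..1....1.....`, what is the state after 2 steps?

1....1..11...1111.

..11.1.1111.111111
1....1..11...1111.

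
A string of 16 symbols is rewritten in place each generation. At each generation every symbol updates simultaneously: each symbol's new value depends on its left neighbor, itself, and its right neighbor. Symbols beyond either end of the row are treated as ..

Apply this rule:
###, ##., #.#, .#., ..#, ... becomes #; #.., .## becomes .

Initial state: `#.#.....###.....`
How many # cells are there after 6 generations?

12

###.####.##.####
.###.####.##.###
#.###.####.##.##
##.###.####.##.#
.##.###.####.###
#.##.###.####.##
count of #: 12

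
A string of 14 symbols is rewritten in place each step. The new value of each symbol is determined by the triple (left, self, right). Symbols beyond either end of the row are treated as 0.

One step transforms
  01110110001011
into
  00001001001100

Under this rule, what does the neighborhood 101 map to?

1

At position 4 the neighborhood is 101; the next row has 1 there.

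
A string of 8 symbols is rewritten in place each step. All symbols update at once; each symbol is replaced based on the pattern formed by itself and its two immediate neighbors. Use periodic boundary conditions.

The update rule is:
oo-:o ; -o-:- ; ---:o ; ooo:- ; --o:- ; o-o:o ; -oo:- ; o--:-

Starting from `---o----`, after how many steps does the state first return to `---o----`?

oo---ooo
-o-o----
--o--ooo
-------o
-ooooo--
-----o-o
-ooo--o-
---o----

8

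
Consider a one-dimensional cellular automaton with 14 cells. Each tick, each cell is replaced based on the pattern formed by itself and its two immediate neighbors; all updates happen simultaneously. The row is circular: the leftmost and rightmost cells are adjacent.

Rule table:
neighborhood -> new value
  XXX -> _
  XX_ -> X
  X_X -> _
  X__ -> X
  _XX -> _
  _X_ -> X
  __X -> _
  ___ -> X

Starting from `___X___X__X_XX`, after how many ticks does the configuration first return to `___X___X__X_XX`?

XX_XXX_XX_X__X
_X___X__X_XX__
_XXX_XX_X__XXX
___X__X_XX___X
XX_XX_X__XXX_X
_X__X_XX___X__
_XX_X__XXX_XXX
__X_XX___X___X
X_X__XXX_XXX_X
X_XX___X___X__
X__XXX_XXX_XX_
XX___X___X__X_
_XXX_XXX_XX_X_
___X___X__X_XX

14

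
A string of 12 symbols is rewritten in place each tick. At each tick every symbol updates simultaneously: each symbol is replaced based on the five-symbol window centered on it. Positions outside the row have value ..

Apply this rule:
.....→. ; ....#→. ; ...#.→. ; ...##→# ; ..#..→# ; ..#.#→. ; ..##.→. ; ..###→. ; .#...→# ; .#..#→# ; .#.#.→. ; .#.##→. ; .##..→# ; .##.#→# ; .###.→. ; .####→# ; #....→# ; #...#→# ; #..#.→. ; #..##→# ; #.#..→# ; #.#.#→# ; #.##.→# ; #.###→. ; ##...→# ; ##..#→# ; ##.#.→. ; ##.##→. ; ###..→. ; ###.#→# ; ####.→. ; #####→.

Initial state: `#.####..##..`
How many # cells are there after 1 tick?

6

...#..##.###
count of #: 6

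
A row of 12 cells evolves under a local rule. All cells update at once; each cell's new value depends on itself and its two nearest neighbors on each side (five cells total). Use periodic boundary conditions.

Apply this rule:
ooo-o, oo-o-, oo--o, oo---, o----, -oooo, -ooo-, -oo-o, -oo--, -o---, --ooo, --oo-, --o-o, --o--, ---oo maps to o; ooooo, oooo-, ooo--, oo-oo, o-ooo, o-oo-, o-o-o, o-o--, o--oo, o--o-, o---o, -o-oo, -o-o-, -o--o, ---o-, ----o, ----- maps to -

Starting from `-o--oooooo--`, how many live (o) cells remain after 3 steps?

-o--oo----o-
-o--oooo--o-
-o--oo--o-o-
count of o: 5

5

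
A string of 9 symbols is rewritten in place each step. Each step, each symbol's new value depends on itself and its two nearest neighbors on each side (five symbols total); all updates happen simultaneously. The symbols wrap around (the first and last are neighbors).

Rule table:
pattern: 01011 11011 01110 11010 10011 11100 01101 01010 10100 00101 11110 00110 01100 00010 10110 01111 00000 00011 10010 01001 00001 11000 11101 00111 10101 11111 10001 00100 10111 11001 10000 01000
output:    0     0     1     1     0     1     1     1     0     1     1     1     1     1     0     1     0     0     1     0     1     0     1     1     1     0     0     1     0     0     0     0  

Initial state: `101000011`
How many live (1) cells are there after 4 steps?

110001011
110011001
110011001  (fixed point — unchanged through step 4)
count of 1: 5

5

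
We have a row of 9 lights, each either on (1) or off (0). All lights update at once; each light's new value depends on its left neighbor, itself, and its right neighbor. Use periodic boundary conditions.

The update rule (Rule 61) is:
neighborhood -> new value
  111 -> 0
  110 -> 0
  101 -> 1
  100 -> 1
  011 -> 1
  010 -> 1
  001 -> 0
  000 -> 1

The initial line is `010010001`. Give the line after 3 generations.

110101010

111011101
000110011
110101010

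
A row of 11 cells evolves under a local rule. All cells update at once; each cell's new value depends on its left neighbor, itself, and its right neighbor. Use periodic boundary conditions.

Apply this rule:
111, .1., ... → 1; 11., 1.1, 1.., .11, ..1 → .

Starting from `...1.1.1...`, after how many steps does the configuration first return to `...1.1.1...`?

3

11.1.1.1.11
1..1.1.1..1
...1.1.1...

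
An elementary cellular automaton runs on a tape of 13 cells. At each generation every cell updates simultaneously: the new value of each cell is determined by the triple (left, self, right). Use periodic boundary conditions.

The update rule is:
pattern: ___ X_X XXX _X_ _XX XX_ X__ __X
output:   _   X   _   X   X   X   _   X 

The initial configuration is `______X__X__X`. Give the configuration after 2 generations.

generation 1: _____XX_XX_XX
generation 2: ____XXXXXXXXX

____XXXXXXXXX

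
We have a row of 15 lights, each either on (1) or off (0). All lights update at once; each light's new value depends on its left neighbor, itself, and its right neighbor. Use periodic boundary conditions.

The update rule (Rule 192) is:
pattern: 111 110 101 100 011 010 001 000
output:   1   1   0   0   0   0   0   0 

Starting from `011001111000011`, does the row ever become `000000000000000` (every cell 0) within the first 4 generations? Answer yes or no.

yes

001000111000001
000000011000000
000000001000000
000000000000000
all cells are 0 at generation 4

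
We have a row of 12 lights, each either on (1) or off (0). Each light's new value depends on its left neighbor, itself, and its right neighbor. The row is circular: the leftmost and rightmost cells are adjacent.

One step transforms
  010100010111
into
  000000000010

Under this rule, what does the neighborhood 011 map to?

0

At position 9 the neighborhood is 011; the next row has 0 there.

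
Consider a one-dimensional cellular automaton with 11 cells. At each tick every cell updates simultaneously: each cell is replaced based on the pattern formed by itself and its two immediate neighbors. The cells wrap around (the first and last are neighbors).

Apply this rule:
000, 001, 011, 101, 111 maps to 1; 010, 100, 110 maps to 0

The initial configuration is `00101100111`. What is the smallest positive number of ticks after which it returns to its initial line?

11

01011001110
10110011100
01100111001
11001110010
10011100101
00111001011
01110010110
11100101100
11001011001
10010110011
00101100111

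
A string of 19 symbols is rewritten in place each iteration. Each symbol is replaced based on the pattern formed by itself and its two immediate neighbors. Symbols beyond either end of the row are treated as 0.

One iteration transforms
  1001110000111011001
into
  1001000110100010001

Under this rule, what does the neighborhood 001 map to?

At position 2 the neighborhood is 001; the next row has 0 there.

0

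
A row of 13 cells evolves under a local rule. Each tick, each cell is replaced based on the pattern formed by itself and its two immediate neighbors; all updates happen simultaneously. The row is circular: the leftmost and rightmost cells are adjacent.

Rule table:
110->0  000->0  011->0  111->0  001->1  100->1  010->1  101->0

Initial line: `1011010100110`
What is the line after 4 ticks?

1000010111000
1100110000101
0011001001100
0100111110010

0100111110010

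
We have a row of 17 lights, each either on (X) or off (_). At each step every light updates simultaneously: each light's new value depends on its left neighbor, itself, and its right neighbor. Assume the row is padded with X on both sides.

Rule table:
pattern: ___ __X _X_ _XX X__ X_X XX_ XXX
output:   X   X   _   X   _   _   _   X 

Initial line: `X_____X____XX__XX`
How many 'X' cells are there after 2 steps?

12

__XXXX__XXXX__XXX
_XXXX__XXXX__XXXX
count of X: 12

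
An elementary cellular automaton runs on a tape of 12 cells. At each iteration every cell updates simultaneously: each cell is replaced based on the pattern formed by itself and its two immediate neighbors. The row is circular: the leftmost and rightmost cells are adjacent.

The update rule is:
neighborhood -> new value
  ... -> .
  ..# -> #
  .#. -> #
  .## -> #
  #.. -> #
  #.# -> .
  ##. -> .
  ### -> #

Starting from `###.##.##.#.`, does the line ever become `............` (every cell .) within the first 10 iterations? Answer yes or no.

iteration 1: ##..#..#..#.
iteration 2: #.#########.
iteration 3: #.########..
iteration 4: #.#######.##
iteration 5: ..######..##
iteration 6: #######.###.
iteration 7: ######..##..
iteration 8: #####.###.##
iteration 9: ####..##..##
iteration 10: ###.###.####
iteration 10 is ###.###.####, still not uniform .

no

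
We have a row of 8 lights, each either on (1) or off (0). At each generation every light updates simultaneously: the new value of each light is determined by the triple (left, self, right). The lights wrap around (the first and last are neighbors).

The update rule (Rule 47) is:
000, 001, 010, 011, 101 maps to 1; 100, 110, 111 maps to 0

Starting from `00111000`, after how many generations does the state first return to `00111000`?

generation 1: 11100011
generation 2: 00001110
generation 3: 11111000
generation 4: 10000011
generation 5: 00111110
generation 6: 11100000
generation 7: 10001111
generation 8: 00111000

8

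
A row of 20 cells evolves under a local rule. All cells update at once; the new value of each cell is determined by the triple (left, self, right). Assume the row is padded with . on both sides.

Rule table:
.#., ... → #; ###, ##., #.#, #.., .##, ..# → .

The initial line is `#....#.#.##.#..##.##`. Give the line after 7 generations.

#.##.#.#....#.......

generation 1: #.##.#.#....#.......
generation 2: #....#.#.##.#.######
generation 3: #.##.#.#....#.......  (repeats generation 1; period 2)
generation 7: #.##.#.#....#.......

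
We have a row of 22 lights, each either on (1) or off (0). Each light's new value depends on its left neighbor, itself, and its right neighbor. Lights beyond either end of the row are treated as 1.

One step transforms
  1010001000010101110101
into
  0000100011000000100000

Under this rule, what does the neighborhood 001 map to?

0

At position 5 the neighborhood is 001; the next row has 0 there.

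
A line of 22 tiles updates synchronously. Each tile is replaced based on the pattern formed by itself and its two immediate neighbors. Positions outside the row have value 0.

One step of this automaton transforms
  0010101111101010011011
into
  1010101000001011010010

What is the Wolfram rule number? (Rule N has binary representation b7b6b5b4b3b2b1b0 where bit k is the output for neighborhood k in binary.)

position 7: 111 → 0  (bit 7 = 0)
position 10: 110 → 0  (bit 6 = 0)
position 3: 101 → 0  (bit 5 = 0)
position 15: 100 → 1  (bit 4 = 1)
position 6: 011 → 1  (bit 3 = 1)
position 2: 010 → 1  (bit 2 = 1)
position 1: 001 → 0  (bit 1 = 0)
position 0: 000 → 1  (bit 0 = 1)
bits b7..b0 = 00011101 = 29

29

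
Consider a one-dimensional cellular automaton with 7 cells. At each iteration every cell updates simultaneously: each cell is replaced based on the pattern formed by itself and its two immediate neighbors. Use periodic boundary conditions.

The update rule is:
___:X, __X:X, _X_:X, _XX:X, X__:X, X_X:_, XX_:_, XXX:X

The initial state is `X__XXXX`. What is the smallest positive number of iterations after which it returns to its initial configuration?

14

iteration 1: _XXXXXX
iteration 2: _XXXXX_
iteration 3: XXXXX_X
iteration 4: XXXX__X
iteration 5: XXX_XXX
iteration 6: XX__XXX
iteration 7: X_XXXXX
iteration 8: __XXXXX
iteration 9: XXXXXX_
iteration 10: XXXXX__
iteration 11: XXXX_XX
iteration 12: XXX__XX
iteration 13: XX_XXXX
iteration 14: X__XXXX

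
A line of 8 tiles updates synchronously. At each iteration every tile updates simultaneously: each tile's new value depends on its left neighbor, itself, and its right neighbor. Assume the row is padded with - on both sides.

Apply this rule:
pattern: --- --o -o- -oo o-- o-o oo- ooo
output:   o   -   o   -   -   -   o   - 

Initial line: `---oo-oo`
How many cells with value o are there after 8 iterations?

3

iteration 1: oo--o--o
iteration 2: -o--o--o
iteration 3: -o--o--o  (fixed point — unchanged through iteration 8)
count of o: 3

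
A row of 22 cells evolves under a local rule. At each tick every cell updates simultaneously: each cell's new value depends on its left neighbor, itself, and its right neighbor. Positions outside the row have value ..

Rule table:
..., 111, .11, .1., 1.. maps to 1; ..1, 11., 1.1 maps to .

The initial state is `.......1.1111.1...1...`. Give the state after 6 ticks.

111111.1.111..111.1111
11111..1.11.1.11..111.
1111.1.1.1..1.1.1.11.1
111..1.1.11.1.1.1.1..1
11.1.1.1.1..1.1.1.11.1
1..1.1.1.11.1.1.1.1..1

1..1.1.1.11.1.1.1.1..1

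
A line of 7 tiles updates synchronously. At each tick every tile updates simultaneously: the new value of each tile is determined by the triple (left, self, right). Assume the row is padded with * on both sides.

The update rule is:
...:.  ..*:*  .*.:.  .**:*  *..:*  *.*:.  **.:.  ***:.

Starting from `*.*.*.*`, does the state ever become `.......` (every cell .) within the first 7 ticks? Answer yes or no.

tick 1: ......*
tick 2: *....**
tick 3: .*..**.
tick 4: ..***..
tick 5: ***..**
tick 6: ...***.
tick 7: *.**...
tick 7 is *.**..., still not uniform .

no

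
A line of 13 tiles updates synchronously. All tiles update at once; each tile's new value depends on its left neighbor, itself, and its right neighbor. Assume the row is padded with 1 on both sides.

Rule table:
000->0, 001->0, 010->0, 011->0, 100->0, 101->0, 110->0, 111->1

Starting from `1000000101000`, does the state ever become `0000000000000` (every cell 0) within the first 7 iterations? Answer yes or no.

iteration 1: 0000000000000
all cells are 0 at iteration 1

yes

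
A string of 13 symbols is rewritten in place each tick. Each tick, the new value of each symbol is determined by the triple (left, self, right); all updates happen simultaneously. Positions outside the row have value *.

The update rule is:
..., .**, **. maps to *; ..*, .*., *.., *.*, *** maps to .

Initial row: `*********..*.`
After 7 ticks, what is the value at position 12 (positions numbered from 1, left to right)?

*

tick 1: ........*....
tick 2: .******...**.
tick 3: .*....*.*.**.
tick 4: ...**.....**.
tick 5: .*.**.***.**.
tick 6: ...**.*.*.**.
tick 7: .*.**.....**.
position 12 holds *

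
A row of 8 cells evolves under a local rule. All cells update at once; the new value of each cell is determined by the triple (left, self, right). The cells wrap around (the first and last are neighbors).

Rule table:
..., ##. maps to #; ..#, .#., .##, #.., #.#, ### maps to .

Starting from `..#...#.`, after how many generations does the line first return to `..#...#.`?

2

#...#...
..#...#.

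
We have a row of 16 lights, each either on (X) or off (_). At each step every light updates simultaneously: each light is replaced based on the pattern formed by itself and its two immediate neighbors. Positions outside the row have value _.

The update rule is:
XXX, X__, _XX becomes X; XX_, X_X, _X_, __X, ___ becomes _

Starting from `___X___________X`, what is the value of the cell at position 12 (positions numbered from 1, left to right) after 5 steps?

____X___________
_____X__________
______X_________
_______X________
________X_______
position 12 holds _

_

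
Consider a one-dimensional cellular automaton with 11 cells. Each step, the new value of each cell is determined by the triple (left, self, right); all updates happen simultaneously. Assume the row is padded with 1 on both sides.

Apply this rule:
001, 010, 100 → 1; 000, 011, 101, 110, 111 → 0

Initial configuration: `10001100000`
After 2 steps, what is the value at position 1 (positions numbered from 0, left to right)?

1

01010010001
01011111010
position 1 holds 1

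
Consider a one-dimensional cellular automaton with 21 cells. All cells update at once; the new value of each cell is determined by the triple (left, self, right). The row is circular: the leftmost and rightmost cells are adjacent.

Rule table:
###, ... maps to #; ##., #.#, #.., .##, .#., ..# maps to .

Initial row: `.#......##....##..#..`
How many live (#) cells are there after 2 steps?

10

step 1: ...####....##.......#
step 2: .#..##..##....#####..
count of #: 10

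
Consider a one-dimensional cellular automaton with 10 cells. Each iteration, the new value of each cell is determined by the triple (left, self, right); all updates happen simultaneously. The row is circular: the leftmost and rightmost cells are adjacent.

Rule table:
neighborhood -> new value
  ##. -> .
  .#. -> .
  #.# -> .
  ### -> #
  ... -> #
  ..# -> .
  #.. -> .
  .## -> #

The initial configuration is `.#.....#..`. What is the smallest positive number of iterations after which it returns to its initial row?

15

iteration 1: ...###...#
iteration 2: .#.##..#..
iteration 3: ...#.....#
iteration 4: .#...###..
iteration 5: ...#.##..#
iteration 6: .#...#....
iteration 7: ...#...###
iteration 8: .#...#.##.
iteration 9: ...#...#..
iteration 10: ##...#...#
iteration 11: #..#...#.#
iteration 12: .....#...#
iteration 13: .###...#..
iteration 14: .##..#...#
iteration 15: .#.....#..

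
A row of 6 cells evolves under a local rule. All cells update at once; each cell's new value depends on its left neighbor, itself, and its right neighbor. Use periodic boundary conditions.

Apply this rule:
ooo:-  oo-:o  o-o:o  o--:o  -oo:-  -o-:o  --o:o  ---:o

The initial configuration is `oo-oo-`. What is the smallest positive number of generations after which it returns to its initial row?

-oo-oo
o-oo-o
oo-oo-

3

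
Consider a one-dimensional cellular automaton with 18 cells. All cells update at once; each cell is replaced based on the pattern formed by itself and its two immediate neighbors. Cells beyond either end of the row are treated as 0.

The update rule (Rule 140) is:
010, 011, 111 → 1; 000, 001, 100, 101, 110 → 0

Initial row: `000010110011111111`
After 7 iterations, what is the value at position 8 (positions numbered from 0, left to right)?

000010100011111110
000010100011111100
000010100011111000
000010100011110000
000010100011100000
000010100011000000
000010100010000000
position 8 holds 0

0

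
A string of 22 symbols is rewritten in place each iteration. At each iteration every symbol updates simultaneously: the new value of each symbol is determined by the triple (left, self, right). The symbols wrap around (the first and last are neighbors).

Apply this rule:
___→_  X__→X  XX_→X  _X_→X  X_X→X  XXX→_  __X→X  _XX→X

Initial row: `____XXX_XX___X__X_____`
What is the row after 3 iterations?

___XX_XXXXX_XXXXXX____
__XXXXX___XXX____XX___
_XX___XX_XX_XX__XXXX__

_XX___XX_XX_XX__XXXX__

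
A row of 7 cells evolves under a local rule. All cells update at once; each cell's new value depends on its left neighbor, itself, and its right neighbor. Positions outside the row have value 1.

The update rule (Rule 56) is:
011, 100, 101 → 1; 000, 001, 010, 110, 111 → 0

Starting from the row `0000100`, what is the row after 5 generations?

1000010
0100001
1010001
0101001
1010101

1010101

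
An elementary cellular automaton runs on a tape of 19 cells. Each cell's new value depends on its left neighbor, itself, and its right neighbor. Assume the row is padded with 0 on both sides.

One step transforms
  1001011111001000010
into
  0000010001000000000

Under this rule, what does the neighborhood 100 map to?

0

At position 1 the neighborhood is 100; the next row has 0 there.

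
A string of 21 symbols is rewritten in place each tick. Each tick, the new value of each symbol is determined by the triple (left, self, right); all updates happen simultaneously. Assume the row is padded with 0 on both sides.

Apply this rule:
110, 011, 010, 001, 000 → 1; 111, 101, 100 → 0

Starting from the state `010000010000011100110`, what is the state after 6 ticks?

110101010101010101010

110111110111110101110
110100010100010101010
110101110101110101010
110101010101010101010
110101010101010101010  (fixed point — unchanged through tick 6)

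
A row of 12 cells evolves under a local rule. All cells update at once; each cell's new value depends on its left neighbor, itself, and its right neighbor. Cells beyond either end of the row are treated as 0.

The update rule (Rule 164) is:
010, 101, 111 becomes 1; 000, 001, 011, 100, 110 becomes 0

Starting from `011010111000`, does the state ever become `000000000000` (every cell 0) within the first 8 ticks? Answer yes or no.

000111010000
000010110000
000011000000
000000000000
all cells are 0 at tick 4

yes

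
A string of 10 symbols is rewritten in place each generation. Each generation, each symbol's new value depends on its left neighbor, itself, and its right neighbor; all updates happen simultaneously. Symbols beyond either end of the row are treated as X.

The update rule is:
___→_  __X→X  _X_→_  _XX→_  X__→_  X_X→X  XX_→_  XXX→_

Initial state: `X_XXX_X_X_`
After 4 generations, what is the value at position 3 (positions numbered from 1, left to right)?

_X___X_X_X
X___X_X_X_
___X_X_X_X
__X_X_X_X_
position 3 holds X

X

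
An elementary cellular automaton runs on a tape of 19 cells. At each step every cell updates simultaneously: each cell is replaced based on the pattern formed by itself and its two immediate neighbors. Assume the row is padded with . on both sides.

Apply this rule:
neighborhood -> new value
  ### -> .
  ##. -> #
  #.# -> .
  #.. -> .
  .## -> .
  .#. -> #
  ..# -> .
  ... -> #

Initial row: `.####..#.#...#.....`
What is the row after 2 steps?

step 1: ....#..#.#.#.#.####
step 2: ###.#..#.#.#.#....#

###.#..#.#.#.#....#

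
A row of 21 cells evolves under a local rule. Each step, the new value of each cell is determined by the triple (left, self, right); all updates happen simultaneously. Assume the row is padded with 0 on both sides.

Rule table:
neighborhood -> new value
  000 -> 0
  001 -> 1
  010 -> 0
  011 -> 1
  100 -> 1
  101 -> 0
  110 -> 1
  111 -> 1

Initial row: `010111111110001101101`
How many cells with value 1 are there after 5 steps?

19

100111111111011101100
011111111111011101110
111111111111011101111
111111111111011101111  (fixed point — unchanged through step 5)
count of 1: 19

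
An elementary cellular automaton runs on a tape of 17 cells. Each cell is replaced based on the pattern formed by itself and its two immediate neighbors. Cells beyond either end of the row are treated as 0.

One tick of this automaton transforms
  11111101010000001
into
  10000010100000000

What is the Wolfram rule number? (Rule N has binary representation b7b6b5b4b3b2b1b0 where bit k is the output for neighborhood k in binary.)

position 1: 111 → 0  (bit 7 = 0)
position 5: 110 → 0  (bit 6 = 0)
position 6: 101 → 1  (bit 5 = 1)
position 10: 100 → 0  (bit 4 = 0)
position 0: 011 → 1  (bit 3 = 1)
position 7: 010 → 0  (bit 2 = 0)
position 15: 001 → 0  (bit 1 = 0)
position 11: 000 → 0  (bit 0 = 0)
bits b7..b0 = 00101000 = 40

40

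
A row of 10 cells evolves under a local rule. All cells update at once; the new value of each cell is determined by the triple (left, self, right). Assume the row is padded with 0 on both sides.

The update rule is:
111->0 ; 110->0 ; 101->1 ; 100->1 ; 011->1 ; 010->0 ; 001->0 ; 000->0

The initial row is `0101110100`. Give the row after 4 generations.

0000101001

generation 1: 0011001010
generation 2: 0010100101
generation 3: 0001010010
generation 4: 0000101001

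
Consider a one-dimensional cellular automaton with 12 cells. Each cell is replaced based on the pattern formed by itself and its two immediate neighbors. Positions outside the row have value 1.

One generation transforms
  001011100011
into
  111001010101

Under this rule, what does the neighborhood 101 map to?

0

At position 3 the neighborhood is 101; the next row has 0 there.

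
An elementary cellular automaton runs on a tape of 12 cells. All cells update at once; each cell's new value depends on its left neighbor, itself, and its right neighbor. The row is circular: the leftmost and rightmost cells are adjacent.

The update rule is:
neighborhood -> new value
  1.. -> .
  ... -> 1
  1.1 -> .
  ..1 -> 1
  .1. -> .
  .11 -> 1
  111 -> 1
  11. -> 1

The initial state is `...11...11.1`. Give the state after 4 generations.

.1111.1111..
11111.1111.1
11111.1111.1  (fixed point — unchanged through generation 4)

11111.1111.1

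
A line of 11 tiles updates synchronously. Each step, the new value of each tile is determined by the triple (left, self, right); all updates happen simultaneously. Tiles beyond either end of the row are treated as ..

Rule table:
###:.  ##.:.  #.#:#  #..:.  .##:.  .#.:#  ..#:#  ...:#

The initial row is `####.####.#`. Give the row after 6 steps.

#######.###

step 1: ....#....##
step 2: #####.###..
step 3: .....#....#
step 4: ######.####
step 5: ......#....
step 6: #######.###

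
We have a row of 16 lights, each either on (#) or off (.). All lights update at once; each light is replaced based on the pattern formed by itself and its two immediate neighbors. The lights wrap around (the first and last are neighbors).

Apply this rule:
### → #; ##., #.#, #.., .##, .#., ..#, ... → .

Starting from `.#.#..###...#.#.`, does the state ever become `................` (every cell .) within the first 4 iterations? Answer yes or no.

.......#........
................
all cells are . at iteration 2

yes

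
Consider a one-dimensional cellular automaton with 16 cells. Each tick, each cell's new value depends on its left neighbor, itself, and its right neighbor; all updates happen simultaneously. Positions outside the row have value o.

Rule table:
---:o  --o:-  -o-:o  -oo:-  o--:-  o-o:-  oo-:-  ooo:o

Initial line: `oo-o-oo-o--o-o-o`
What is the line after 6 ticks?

o--o----o--o-o--
---o-oo-o--o-o--
-o-o----o--o-o--
-o-o-oo-o--o-o--
-o-o----o--o-o--  (repeats tick 3; period 2)
tick 6: -o-o-oo-o--o-o--

-o-o-oo-o--o-o--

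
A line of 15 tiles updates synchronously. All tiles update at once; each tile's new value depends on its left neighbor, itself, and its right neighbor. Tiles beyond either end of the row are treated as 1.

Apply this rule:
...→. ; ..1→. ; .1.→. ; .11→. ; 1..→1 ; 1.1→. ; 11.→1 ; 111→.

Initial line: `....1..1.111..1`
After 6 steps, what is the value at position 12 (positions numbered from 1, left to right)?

1....1.....11..
11....1.....11.
.11....1.....1.
..11....1......
1..11....1.....
11..11....1....
position 12 holds .

.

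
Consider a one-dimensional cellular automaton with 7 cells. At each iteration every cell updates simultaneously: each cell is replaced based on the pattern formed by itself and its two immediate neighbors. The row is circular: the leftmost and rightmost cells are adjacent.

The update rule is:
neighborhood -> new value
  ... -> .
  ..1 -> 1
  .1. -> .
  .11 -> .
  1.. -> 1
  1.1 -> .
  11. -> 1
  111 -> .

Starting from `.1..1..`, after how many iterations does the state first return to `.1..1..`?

28

1.11.1.
...1...
..1.1..
.1...1.
1.1.1.1
1......
.1....1
..1..1.
.1.11.1
....1..
...1.1.
..1...1
11.1.1.
.1.....
1.1....
...1..1
1.1.11.
.....1.
....1.1
1..1...
.11.1.1
..1....
.1.1...
1...1..
.1.1.11
......1
1....1.
.1..1..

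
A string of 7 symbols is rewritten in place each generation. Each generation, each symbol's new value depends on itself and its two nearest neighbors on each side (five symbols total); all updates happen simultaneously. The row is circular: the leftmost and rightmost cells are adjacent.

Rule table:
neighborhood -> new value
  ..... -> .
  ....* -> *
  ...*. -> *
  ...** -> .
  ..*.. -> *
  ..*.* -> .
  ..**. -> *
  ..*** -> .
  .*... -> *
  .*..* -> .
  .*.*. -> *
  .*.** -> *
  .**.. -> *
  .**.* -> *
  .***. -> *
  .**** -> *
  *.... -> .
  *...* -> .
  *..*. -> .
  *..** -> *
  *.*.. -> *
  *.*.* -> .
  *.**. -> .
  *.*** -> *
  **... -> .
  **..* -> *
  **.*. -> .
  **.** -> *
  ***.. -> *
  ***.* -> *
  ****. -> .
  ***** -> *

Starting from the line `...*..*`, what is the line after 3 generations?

.******

*.**..*
**.****
.******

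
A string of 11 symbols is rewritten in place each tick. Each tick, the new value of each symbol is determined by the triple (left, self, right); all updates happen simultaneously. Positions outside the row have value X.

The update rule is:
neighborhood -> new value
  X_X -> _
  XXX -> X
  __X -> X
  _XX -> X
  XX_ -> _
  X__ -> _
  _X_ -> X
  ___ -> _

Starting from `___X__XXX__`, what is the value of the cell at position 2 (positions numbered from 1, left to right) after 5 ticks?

X

__XX_XXX__X
_XX__XX__XX
_X__XX__XXX
_X_XX__XXXX
_X_X__XXXXX
position 2 holds X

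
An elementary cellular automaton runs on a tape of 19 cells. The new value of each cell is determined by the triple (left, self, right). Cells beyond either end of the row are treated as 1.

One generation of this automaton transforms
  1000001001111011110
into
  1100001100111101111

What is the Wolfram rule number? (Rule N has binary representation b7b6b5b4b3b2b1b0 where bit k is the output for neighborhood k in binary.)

position 10: 111 → 1  (bit 7 = 1)
position 0: 110 → 1  (bit 6 = 1)
position 13: 101 → 1  (bit 5 = 1)
position 1: 100 → 1  (bit 4 = 1)
position 9: 011 → 0  (bit 3 = 0)
position 6: 010 → 1  (bit 2 = 1)
position 5: 001 → 0  (bit 1 = 0)
position 2: 000 → 0  (bit 0 = 0)
bits b7..b0 = 11110100 = 244

244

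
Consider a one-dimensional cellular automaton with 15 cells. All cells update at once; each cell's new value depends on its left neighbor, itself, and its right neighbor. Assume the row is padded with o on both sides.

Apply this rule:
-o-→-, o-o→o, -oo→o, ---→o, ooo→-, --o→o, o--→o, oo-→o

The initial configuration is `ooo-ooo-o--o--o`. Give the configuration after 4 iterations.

ooo-ooooooooo--

iteration 1: --ooo-oo-oo-ooo
iteration 2: ooo-ooooooooo--
iteration 3: --ooo-------ooo
iteration 4: ooo-ooooooooo--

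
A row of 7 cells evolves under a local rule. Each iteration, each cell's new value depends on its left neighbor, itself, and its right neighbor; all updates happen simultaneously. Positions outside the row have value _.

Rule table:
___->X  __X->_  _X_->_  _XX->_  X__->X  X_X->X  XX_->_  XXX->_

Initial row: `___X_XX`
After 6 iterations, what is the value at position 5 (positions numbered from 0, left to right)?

X

XX__X__
__X__XX
X__X___
_X__XXX
__X____
X__XXXX
position 5 holds X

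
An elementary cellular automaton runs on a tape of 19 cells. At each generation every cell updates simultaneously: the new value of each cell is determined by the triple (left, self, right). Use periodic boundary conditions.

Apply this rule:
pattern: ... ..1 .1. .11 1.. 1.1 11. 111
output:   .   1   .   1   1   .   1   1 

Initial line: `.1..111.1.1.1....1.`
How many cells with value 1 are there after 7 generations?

generation 1: 1.11111......1..1.1
generation 2: 1.111111....1.11..1
generation 3: 1.1111111..1..11111
generation 4: 1.111111111.1111111
generation 5: 1.111111111.1111111  (fixed point — unchanged through generation 7)
count of 1: 17

17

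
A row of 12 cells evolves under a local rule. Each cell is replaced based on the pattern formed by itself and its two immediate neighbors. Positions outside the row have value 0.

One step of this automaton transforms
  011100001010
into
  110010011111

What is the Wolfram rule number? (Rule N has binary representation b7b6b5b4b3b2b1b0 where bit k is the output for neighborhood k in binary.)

62

position 2: 111 → 0  (bit 7 = 0)
position 3: 110 → 0  (bit 6 = 0)
position 9: 101 → 1  (bit 5 = 1)
position 4: 100 → 1  (bit 4 = 1)
position 1: 011 → 1  (bit 3 = 1)
position 8: 010 → 1  (bit 2 = 1)
position 0: 001 → 1  (bit 1 = 1)
position 5: 000 → 0  (bit 0 = 0)
bits b7..b0 = 00111110 = 62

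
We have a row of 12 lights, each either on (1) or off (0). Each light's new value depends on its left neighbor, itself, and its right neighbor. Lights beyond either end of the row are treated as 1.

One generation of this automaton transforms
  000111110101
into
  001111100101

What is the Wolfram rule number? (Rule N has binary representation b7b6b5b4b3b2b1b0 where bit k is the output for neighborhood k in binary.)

position 4: 111 → 1  (bit 7 = 1)
position 7: 110 → 0  (bit 6 = 0)
position 8: 101 → 0  (bit 5 = 0)
position 0: 100 → 0  (bit 4 = 0)
position 3: 011 → 1  (bit 3 = 1)
position 9: 010 → 1  (bit 2 = 1)
position 2: 001 → 1  (bit 1 = 1)
position 1: 000 → 0  (bit 0 = 0)
bits b7..b0 = 10001110 = 142

142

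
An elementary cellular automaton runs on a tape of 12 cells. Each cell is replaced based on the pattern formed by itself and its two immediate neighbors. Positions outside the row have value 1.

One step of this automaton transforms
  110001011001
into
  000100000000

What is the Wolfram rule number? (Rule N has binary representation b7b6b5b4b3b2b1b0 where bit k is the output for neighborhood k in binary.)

1

position 0: 111 → 0  (bit 7 = 0)
position 1: 110 → 0  (bit 6 = 0)
position 6: 101 → 0  (bit 5 = 0)
position 2: 100 → 0  (bit 4 = 0)
position 7: 011 → 0  (bit 3 = 0)
position 5: 010 → 0  (bit 2 = 0)
position 4: 001 → 0  (bit 1 = 0)
position 3: 000 → 1  (bit 0 = 1)
bits b7..b0 = 00000001 = 1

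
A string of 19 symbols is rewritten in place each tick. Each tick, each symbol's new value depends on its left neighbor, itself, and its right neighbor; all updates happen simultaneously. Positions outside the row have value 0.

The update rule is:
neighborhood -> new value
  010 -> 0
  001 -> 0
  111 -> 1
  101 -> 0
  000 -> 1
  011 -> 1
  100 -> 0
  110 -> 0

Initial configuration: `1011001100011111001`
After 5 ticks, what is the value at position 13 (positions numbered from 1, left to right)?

0

tick 1: 0010001001011110000
tick 2: 1000100000011100111
tick 3: 0010001111011000110
tick 4: 1000101110010010100
tick 5: 0010001100000000001
position 13 holds 0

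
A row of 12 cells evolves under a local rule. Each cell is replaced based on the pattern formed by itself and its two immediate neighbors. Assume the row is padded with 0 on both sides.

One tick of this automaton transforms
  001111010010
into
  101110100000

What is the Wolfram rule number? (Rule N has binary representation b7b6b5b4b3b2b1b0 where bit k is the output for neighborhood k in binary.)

169

position 3: 111 → 1  (bit 7 = 1)
position 5: 110 → 0  (bit 6 = 0)
position 6: 101 → 1  (bit 5 = 1)
position 8: 100 → 0  (bit 4 = 0)
position 2: 011 → 1  (bit 3 = 1)
position 7: 010 → 0  (bit 2 = 0)
position 1: 001 → 0  (bit 1 = 0)
position 0: 000 → 1  (bit 0 = 1)
bits b7..b0 = 10101001 = 169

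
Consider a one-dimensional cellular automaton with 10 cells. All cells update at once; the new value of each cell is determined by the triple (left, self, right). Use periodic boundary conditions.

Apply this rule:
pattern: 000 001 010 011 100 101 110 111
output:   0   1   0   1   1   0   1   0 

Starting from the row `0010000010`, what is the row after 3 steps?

0001000100

step 1: 0101000101
step 2: 0000101000
step 3: 0001000100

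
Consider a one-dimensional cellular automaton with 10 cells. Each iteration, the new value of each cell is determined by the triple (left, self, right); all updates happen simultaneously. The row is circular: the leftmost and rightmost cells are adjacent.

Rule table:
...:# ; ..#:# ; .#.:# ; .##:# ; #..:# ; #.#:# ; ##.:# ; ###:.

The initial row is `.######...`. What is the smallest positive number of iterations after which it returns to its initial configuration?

2

iteration 1: ##....####
iteration 2: .######...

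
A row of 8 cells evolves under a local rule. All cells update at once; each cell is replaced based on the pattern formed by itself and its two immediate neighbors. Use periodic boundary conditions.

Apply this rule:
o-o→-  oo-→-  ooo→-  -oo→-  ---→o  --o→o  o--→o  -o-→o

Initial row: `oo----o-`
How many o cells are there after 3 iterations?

--ooooo-
oo-----o
--ooooo-
count of o: 5

5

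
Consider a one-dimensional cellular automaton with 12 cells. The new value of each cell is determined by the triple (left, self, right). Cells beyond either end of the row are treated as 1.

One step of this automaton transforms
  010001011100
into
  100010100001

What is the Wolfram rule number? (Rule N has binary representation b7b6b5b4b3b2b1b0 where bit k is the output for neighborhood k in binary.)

position 8: 111 → 0  (bit 7 = 0)
position 9: 110 → 0  (bit 6 = 0)
position 0: 101 → 1  (bit 5 = 1)
position 2: 100 → 0  (bit 4 = 0)
position 7: 011 → 0  (bit 3 = 0)
position 1: 010 → 0  (bit 2 = 0)
position 4: 001 → 1  (bit 1 = 1)
position 3: 000 → 0  (bit 0 = 0)
bits b7..b0 = 00100010 = 34

34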